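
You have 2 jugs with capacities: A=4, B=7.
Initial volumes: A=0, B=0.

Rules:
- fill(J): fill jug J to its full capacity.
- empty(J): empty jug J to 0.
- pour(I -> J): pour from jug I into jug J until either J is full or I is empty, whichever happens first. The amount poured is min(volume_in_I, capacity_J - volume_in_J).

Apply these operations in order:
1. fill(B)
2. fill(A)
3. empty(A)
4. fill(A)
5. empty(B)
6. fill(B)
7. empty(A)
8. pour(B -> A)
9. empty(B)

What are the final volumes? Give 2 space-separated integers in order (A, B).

Answer: 4 0

Derivation:
Step 1: fill(B) -> (A=0 B=7)
Step 2: fill(A) -> (A=4 B=7)
Step 3: empty(A) -> (A=0 B=7)
Step 4: fill(A) -> (A=4 B=7)
Step 5: empty(B) -> (A=4 B=0)
Step 6: fill(B) -> (A=4 B=7)
Step 7: empty(A) -> (A=0 B=7)
Step 8: pour(B -> A) -> (A=4 B=3)
Step 9: empty(B) -> (A=4 B=0)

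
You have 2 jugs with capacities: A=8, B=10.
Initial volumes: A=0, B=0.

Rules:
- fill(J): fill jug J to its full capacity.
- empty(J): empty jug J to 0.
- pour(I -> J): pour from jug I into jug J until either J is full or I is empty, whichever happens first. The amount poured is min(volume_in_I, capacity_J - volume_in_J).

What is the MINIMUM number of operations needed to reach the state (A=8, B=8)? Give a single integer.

BFS from (A=0, B=0). One shortest path:
  1. fill(A) -> (A=8 B=0)
  2. pour(A -> B) -> (A=0 B=8)
  3. fill(A) -> (A=8 B=8)
Reached target in 3 moves.

Answer: 3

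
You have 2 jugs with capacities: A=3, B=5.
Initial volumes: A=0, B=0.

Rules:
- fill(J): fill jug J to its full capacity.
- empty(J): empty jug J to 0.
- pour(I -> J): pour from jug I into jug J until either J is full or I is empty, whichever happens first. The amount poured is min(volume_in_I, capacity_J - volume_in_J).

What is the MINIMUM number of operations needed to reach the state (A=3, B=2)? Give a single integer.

BFS from (A=0, B=0). One shortest path:
  1. fill(B) -> (A=0 B=5)
  2. pour(B -> A) -> (A=3 B=2)
Reached target in 2 moves.

Answer: 2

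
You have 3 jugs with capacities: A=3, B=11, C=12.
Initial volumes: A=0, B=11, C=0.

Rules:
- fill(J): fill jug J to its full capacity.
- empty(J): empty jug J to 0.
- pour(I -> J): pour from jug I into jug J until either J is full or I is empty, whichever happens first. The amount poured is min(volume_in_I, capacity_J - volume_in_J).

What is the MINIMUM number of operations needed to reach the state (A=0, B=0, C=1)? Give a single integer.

BFS from (A=0, B=11, C=0). One shortest path:
  1. empty(B) -> (A=0 B=0 C=0)
  2. fill(C) -> (A=0 B=0 C=12)
  3. pour(C -> B) -> (A=0 B=11 C=1)
  4. empty(B) -> (A=0 B=0 C=1)
Reached target in 4 moves.

Answer: 4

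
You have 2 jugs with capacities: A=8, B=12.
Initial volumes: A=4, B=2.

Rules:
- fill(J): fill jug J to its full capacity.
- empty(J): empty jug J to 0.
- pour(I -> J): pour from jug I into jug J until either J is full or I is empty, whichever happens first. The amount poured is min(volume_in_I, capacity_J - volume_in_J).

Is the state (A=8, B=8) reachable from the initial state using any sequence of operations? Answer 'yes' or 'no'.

BFS from (A=4, B=2):
  1. fill(B) -> (A=4 B=12)
  2. pour(B -> A) -> (A=8 B=8)
Target reached → yes.

Answer: yes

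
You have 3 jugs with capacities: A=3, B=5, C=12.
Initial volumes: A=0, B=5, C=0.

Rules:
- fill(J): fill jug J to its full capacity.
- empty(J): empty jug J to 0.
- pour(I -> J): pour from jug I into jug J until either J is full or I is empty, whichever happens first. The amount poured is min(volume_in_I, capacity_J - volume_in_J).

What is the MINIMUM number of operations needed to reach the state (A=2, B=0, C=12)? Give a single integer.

Answer: 4

Derivation:
BFS from (A=0, B=5, C=0). One shortest path:
  1. fill(C) -> (A=0 B=5 C=12)
  2. pour(B -> A) -> (A=3 B=2 C=12)
  3. empty(A) -> (A=0 B=2 C=12)
  4. pour(B -> A) -> (A=2 B=0 C=12)
Reached target in 4 moves.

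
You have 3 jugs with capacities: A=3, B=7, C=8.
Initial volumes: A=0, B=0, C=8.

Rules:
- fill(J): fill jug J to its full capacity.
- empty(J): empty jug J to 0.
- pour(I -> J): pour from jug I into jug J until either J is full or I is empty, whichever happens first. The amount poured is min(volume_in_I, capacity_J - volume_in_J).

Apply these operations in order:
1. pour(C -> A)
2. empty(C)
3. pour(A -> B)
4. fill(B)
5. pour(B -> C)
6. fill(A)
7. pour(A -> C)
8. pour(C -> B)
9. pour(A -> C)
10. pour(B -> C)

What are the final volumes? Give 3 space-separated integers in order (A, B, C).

Step 1: pour(C -> A) -> (A=3 B=0 C=5)
Step 2: empty(C) -> (A=3 B=0 C=0)
Step 3: pour(A -> B) -> (A=0 B=3 C=0)
Step 4: fill(B) -> (A=0 B=7 C=0)
Step 5: pour(B -> C) -> (A=0 B=0 C=7)
Step 6: fill(A) -> (A=3 B=0 C=7)
Step 7: pour(A -> C) -> (A=2 B=0 C=8)
Step 8: pour(C -> B) -> (A=2 B=7 C=1)
Step 9: pour(A -> C) -> (A=0 B=7 C=3)
Step 10: pour(B -> C) -> (A=0 B=2 C=8)

Answer: 0 2 8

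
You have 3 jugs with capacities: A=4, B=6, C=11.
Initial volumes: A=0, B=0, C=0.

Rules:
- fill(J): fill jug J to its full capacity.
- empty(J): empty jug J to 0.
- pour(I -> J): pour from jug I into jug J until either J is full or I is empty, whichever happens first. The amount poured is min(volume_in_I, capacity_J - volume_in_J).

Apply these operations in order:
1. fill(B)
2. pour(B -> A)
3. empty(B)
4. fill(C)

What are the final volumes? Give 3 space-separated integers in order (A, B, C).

Answer: 4 0 11

Derivation:
Step 1: fill(B) -> (A=0 B=6 C=0)
Step 2: pour(B -> A) -> (A=4 B=2 C=0)
Step 3: empty(B) -> (A=4 B=0 C=0)
Step 4: fill(C) -> (A=4 B=0 C=11)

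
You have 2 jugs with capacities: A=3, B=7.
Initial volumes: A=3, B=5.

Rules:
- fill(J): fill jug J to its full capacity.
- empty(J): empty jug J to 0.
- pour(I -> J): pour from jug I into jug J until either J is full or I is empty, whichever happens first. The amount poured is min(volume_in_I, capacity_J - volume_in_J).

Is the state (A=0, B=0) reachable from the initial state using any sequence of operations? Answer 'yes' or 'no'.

BFS from (A=3, B=5):
  1. empty(A) -> (A=0 B=5)
  2. empty(B) -> (A=0 B=0)
Target reached → yes.

Answer: yes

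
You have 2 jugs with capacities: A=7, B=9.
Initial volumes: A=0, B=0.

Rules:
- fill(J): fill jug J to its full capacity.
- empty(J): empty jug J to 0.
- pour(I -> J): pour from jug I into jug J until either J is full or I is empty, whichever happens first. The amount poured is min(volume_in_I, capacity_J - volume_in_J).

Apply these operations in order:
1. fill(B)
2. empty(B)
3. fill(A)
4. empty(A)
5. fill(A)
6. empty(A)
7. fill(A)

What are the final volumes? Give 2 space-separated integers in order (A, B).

Step 1: fill(B) -> (A=0 B=9)
Step 2: empty(B) -> (A=0 B=0)
Step 3: fill(A) -> (A=7 B=0)
Step 4: empty(A) -> (A=0 B=0)
Step 5: fill(A) -> (A=7 B=0)
Step 6: empty(A) -> (A=0 B=0)
Step 7: fill(A) -> (A=7 B=0)

Answer: 7 0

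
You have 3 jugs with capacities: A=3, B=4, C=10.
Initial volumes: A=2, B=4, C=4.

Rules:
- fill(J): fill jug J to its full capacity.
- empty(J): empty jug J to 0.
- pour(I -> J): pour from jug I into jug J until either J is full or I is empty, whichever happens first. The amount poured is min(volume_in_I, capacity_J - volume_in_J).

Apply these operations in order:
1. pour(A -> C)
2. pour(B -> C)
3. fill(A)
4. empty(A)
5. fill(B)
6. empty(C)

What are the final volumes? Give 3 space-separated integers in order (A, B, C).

Answer: 0 4 0

Derivation:
Step 1: pour(A -> C) -> (A=0 B=4 C=6)
Step 2: pour(B -> C) -> (A=0 B=0 C=10)
Step 3: fill(A) -> (A=3 B=0 C=10)
Step 4: empty(A) -> (A=0 B=0 C=10)
Step 5: fill(B) -> (A=0 B=4 C=10)
Step 6: empty(C) -> (A=0 B=4 C=0)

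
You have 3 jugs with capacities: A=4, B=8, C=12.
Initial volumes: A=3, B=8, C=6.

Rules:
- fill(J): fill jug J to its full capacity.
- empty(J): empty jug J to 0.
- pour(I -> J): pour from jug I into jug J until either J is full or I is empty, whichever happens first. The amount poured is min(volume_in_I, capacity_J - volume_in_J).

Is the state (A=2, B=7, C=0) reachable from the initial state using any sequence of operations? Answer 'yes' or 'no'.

BFS from (A=3, B=8, C=6):
  1. empty(B) -> (A=3 B=0 C=6)
  2. pour(A -> B) -> (A=0 B=3 C=6)
  3. pour(C -> A) -> (A=4 B=3 C=2)
  4. pour(A -> B) -> (A=0 B=7 C=2)
  5. pour(C -> A) -> (A=2 B=7 C=0)
Target reached → yes.

Answer: yes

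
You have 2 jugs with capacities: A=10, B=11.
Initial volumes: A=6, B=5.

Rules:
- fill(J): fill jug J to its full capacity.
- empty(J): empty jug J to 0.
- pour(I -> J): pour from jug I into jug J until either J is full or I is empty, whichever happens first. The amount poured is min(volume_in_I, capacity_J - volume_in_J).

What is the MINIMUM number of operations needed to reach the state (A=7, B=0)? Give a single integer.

Answer: 4

Derivation:
BFS from (A=6, B=5). One shortest path:
  1. fill(B) -> (A=6 B=11)
  2. pour(B -> A) -> (A=10 B=7)
  3. empty(A) -> (A=0 B=7)
  4. pour(B -> A) -> (A=7 B=0)
Reached target in 4 moves.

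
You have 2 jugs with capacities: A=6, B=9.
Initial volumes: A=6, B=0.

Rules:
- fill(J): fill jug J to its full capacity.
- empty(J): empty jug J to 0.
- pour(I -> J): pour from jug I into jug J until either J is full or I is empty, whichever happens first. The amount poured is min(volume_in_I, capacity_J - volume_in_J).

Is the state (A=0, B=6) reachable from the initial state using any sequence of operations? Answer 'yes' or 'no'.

Answer: yes

Derivation:
BFS from (A=6, B=0):
  1. pour(A -> B) -> (A=0 B=6)
Target reached → yes.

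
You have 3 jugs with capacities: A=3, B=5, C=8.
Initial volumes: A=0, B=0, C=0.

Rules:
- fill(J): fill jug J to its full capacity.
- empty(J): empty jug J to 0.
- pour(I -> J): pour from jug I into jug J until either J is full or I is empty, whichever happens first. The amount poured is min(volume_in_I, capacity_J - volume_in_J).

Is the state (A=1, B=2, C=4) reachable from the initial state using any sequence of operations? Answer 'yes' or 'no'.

BFS explored all 160 reachable states.
Reachable set includes: (0,0,0), (0,0,1), (0,0,2), (0,0,3), (0,0,4), (0,0,5), (0,0,6), (0,0,7), (0,0,8), (0,1,0), (0,1,1), (0,1,2) ...
Target (A=1, B=2, C=4) not in reachable set → no.

Answer: no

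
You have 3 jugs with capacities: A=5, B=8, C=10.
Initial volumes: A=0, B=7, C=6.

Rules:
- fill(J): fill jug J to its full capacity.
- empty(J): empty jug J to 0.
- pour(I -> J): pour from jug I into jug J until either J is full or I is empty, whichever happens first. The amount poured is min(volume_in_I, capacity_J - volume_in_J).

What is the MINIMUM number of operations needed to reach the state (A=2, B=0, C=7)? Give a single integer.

Answer: 7

Derivation:
BFS from (A=0, B=7, C=6). One shortest path:
  1. fill(A) -> (A=5 B=7 C=6)
  2. empty(C) -> (A=5 B=7 C=0)
  3. pour(B -> C) -> (A=5 B=0 C=7)
  4. pour(A -> B) -> (A=0 B=5 C=7)
  5. fill(A) -> (A=5 B=5 C=7)
  6. pour(A -> B) -> (A=2 B=8 C=7)
  7. empty(B) -> (A=2 B=0 C=7)
Reached target in 7 moves.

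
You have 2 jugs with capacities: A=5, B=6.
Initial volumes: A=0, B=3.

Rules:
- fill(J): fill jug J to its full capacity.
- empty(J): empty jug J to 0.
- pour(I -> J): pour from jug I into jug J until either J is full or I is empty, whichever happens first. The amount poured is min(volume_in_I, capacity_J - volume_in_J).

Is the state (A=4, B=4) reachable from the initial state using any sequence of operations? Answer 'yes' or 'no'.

BFS explored all 22 reachable states.
Reachable set includes: (0,0), (0,1), (0,2), (0,3), (0,4), (0,5), (0,6), (1,0), (1,6), (2,0), (2,6), (3,0) ...
Target (A=4, B=4) not in reachable set → no.

Answer: no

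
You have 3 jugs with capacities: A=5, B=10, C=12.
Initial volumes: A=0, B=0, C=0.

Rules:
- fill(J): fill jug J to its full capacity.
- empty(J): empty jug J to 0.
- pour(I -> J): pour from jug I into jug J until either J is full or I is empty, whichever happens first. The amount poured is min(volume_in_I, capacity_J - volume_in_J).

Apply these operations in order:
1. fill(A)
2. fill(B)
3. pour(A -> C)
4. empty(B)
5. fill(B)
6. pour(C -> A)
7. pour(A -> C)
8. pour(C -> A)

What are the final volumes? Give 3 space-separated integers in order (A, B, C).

Step 1: fill(A) -> (A=5 B=0 C=0)
Step 2: fill(B) -> (A=5 B=10 C=0)
Step 3: pour(A -> C) -> (A=0 B=10 C=5)
Step 4: empty(B) -> (A=0 B=0 C=5)
Step 5: fill(B) -> (A=0 B=10 C=5)
Step 6: pour(C -> A) -> (A=5 B=10 C=0)
Step 7: pour(A -> C) -> (A=0 B=10 C=5)
Step 8: pour(C -> A) -> (A=5 B=10 C=0)

Answer: 5 10 0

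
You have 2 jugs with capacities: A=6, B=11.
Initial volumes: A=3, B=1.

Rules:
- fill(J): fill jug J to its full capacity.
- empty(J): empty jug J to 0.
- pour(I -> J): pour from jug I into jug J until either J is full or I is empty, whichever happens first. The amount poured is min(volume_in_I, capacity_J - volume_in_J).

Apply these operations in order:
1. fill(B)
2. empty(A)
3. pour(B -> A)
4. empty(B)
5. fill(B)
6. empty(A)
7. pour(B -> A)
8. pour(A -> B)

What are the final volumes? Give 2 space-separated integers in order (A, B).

Answer: 0 11

Derivation:
Step 1: fill(B) -> (A=3 B=11)
Step 2: empty(A) -> (A=0 B=11)
Step 3: pour(B -> A) -> (A=6 B=5)
Step 4: empty(B) -> (A=6 B=0)
Step 5: fill(B) -> (A=6 B=11)
Step 6: empty(A) -> (A=0 B=11)
Step 7: pour(B -> A) -> (A=6 B=5)
Step 8: pour(A -> B) -> (A=0 B=11)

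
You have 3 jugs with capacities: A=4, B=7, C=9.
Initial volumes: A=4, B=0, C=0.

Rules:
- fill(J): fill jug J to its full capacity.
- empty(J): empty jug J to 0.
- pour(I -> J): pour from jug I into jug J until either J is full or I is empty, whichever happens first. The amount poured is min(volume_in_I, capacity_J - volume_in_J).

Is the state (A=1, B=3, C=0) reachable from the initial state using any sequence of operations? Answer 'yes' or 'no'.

BFS from (A=4, B=0, C=0):
  1. fill(C) -> (A=4 B=0 C=9)
  2. pour(A -> B) -> (A=0 B=4 C=9)
  3. pour(C -> A) -> (A=4 B=4 C=5)
  4. pour(A -> B) -> (A=1 B=7 C=5)
  5. pour(B -> C) -> (A=1 B=3 C=9)
  6. empty(C) -> (A=1 B=3 C=0)
Target reached → yes.

Answer: yes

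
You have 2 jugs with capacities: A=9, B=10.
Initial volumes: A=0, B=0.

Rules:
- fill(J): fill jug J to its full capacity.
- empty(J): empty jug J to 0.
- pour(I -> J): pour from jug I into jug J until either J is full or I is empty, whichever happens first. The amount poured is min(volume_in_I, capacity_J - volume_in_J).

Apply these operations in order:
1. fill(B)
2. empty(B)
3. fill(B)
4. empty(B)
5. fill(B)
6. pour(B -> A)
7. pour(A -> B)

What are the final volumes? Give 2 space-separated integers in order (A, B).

Answer: 0 10

Derivation:
Step 1: fill(B) -> (A=0 B=10)
Step 2: empty(B) -> (A=0 B=0)
Step 3: fill(B) -> (A=0 B=10)
Step 4: empty(B) -> (A=0 B=0)
Step 5: fill(B) -> (A=0 B=10)
Step 6: pour(B -> A) -> (A=9 B=1)
Step 7: pour(A -> B) -> (A=0 B=10)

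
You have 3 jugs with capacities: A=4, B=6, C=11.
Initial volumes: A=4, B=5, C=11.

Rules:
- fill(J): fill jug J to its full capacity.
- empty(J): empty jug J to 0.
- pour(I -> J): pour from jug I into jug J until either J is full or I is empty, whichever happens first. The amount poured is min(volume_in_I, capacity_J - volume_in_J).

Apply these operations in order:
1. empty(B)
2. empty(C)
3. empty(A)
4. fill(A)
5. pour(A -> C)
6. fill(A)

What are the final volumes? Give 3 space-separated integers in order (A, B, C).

Step 1: empty(B) -> (A=4 B=0 C=11)
Step 2: empty(C) -> (A=4 B=0 C=0)
Step 3: empty(A) -> (A=0 B=0 C=0)
Step 4: fill(A) -> (A=4 B=0 C=0)
Step 5: pour(A -> C) -> (A=0 B=0 C=4)
Step 6: fill(A) -> (A=4 B=0 C=4)

Answer: 4 0 4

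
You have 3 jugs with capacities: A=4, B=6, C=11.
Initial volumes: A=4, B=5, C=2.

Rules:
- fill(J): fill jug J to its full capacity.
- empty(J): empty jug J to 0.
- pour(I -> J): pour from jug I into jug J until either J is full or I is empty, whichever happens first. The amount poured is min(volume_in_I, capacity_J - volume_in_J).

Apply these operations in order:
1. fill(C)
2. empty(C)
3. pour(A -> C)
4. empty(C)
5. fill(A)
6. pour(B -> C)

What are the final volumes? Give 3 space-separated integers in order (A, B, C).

Answer: 4 0 5

Derivation:
Step 1: fill(C) -> (A=4 B=5 C=11)
Step 2: empty(C) -> (A=4 B=5 C=0)
Step 3: pour(A -> C) -> (A=0 B=5 C=4)
Step 4: empty(C) -> (A=0 B=5 C=0)
Step 5: fill(A) -> (A=4 B=5 C=0)
Step 6: pour(B -> C) -> (A=4 B=0 C=5)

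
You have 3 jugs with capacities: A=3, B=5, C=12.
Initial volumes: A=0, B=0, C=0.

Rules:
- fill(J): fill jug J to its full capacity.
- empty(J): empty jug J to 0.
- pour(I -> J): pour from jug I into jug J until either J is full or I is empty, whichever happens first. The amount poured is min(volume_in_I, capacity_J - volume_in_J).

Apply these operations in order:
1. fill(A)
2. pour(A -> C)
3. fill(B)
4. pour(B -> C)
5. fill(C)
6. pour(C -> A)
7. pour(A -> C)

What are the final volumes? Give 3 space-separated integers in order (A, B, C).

Answer: 0 0 12

Derivation:
Step 1: fill(A) -> (A=3 B=0 C=0)
Step 2: pour(A -> C) -> (A=0 B=0 C=3)
Step 3: fill(B) -> (A=0 B=5 C=3)
Step 4: pour(B -> C) -> (A=0 B=0 C=8)
Step 5: fill(C) -> (A=0 B=0 C=12)
Step 6: pour(C -> A) -> (A=3 B=0 C=9)
Step 7: pour(A -> C) -> (A=0 B=0 C=12)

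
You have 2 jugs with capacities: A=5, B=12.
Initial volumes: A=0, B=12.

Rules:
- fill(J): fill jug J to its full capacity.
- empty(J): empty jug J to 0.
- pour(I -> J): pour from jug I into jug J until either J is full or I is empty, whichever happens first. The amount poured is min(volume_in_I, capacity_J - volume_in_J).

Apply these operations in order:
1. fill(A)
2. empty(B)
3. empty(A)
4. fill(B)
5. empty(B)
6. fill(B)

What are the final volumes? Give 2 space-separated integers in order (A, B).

Step 1: fill(A) -> (A=5 B=12)
Step 2: empty(B) -> (A=5 B=0)
Step 3: empty(A) -> (A=0 B=0)
Step 4: fill(B) -> (A=0 B=12)
Step 5: empty(B) -> (A=0 B=0)
Step 6: fill(B) -> (A=0 B=12)

Answer: 0 12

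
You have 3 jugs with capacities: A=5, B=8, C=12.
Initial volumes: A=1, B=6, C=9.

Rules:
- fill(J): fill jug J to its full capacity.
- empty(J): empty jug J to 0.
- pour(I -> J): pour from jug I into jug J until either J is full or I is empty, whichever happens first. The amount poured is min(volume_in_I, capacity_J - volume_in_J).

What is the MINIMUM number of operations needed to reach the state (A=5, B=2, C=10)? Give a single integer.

Answer: 6

Derivation:
BFS from (A=1, B=6, C=9). One shortest path:
  1. fill(A) -> (A=5 B=6 C=9)
  2. pour(A -> C) -> (A=2 B=6 C=12)
  3. pour(C -> B) -> (A=2 B=8 C=10)
  4. empty(B) -> (A=2 B=0 C=10)
  5. pour(A -> B) -> (A=0 B=2 C=10)
  6. fill(A) -> (A=5 B=2 C=10)
Reached target in 6 moves.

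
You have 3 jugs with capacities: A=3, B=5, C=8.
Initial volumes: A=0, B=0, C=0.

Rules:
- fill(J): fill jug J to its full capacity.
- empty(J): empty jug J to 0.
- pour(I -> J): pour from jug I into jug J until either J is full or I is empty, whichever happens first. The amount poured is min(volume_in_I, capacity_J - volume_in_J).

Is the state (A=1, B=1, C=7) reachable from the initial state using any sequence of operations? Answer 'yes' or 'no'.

Answer: no

Derivation:
BFS explored all 160 reachable states.
Reachable set includes: (0,0,0), (0,0,1), (0,0,2), (0,0,3), (0,0,4), (0,0,5), (0,0,6), (0,0,7), (0,0,8), (0,1,0), (0,1,1), (0,1,2) ...
Target (A=1, B=1, C=7) not in reachable set → no.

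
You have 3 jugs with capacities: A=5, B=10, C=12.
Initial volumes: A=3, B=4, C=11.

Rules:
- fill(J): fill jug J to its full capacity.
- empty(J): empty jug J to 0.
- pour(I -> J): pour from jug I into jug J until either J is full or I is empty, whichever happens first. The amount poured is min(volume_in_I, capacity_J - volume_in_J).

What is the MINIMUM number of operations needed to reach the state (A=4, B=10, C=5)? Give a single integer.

Answer: 5

Derivation:
BFS from (A=3, B=4, C=11). One shortest path:
  1. fill(A) -> (A=5 B=4 C=11)
  2. empty(C) -> (A=5 B=4 C=0)
  3. pour(A -> C) -> (A=0 B=4 C=5)
  4. pour(B -> A) -> (A=4 B=0 C=5)
  5. fill(B) -> (A=4 B=10 C=5)
Reached target in 5 moves.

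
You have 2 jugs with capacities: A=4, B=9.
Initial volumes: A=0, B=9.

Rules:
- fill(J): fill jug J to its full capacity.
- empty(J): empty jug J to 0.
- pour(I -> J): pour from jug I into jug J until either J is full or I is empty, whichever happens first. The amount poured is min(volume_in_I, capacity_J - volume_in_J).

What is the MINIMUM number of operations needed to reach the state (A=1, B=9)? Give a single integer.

BFS from (A=0, B=9). One shortest path:
  1. pour(B -> A) -> (A=4 B=5)
  2. empty(A) -> (A=0 B=5)
  3. pour(B -> A) -> (A=4 B=1)
  4. empty(A) -> (A=0 B=1)
  5. pour(B -> A) -> (A=1 B=0)
  6. fill(B) -> (A=1 B=9)
Reached target in 6 moves.

Answer: 6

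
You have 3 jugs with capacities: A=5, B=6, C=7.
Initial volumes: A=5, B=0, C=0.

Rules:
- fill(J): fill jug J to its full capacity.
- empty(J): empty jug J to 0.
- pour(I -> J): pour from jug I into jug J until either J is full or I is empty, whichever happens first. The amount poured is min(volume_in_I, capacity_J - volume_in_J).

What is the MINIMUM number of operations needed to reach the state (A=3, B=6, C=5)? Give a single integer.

BFS from (A=5, B=0, C=0). One shortest path:
  1. fill(B) -> (A=5 B=6 C=0)
  2. pour(A -> C) -> (A=0 B=6 C=5)
  3. fill(A) -> (A=5 B=6 C=5)
  4. pour(B -> C) -> (A=5 B=4 C=7)
  5. empty(C) -> (A=5 B=4 C=0)
  6. pour(A -> C) -> (A=0 B=4 C=5)
  7. fill(A) -> (A=5 B=4 C=5)
  8. pour(A -> B) -> (A=3 B=6 C=5)
Reached target in 8 moves.

Answer: 8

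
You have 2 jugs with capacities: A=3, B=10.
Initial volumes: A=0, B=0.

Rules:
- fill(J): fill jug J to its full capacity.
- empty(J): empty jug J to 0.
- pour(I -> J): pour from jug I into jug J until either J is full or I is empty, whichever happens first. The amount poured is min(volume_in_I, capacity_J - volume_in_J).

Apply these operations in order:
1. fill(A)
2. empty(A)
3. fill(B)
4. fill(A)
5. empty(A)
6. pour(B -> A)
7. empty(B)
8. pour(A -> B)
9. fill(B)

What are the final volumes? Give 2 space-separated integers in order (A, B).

Answer: 0 10

Derivation:
Step 1: fill(A) -> (A=3 B=0)
Step 2: empty(A) -> (A=0 B=0)
Step 3: fill(B) -> (A=0 B=10)
Step 4: fill(A) -> (A=3 B=10)
Step 5: empty(A) -> (A=0 B=10)
Step 6: pour(B -> A) -> (A=3 B=7)
Step 7: empty(B) -> (A=3 B=0)
Step 8: pour(A -> B) -> (A=0 B=3)
Step 9: fill(B) -> (A=0 B=10)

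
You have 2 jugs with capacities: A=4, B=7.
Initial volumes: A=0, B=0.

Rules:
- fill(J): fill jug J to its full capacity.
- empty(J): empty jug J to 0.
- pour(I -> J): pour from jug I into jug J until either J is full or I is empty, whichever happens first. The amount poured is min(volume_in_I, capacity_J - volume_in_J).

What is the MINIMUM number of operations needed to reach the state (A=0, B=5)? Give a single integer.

Answer: 8

Derivation:
BFS from (A=0, B=0). One shortest path:
  1. fill(A) -> (A=4 B=0)
  2. pour(A -> B) -> (A=0 B=4)
  3. fill(A) -> (A=4 B=4)
  4. pour(A -> B) -> (A=1 B=7)
  5. empty(B) -> (A=1 B=0)
  6. pour(A -> B) -> (A=0 B=1)
  7. fill(A) -> (A=4 B=1)
  8. pour(A -> B) -> (A=0 B=5)
Reached target in 8 moves.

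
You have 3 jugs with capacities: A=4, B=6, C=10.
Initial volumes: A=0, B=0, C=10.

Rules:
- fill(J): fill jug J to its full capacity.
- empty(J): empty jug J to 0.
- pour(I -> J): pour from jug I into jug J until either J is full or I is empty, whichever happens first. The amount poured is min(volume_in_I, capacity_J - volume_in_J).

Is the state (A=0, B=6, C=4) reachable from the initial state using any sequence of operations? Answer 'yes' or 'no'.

Answer: yes

Derivation:
BFS from (A=0, B=0, C=10):
  1. pour(C -> B) -> (A=0 B=6 C=4)
Target reached → yes.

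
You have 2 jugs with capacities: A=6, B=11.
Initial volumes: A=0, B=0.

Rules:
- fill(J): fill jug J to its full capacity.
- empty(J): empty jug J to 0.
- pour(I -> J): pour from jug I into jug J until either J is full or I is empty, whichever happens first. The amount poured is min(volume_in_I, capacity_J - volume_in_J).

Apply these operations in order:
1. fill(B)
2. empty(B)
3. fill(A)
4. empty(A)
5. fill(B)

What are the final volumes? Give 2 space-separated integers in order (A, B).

Answer: 0 11

Derivation:
Step 1: fill(B) -> (A=0 B=11)
Step 2: empty(B) -> (A=0 B=0)
Step 3: fill(A) -> (A=6 B=0)
Step 4: empty(A) -> (A=0 B=0)
Step 5: fill(B) -> (A=0 B=11)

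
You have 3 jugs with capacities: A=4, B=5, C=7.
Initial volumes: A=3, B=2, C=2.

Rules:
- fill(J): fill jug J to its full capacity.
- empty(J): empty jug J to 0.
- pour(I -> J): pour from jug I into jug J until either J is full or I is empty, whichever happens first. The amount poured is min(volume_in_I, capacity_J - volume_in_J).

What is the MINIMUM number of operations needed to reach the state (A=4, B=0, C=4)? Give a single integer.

Answer: 2

Derivation:
BFS from (A=3, B=2, C=2). One shortest path:
  1. fill(A) -> (A=4 B=2 C=2)
  2. pour(B -> C) -> (A=4 B=0 C=4)
Reached target in 2 moves.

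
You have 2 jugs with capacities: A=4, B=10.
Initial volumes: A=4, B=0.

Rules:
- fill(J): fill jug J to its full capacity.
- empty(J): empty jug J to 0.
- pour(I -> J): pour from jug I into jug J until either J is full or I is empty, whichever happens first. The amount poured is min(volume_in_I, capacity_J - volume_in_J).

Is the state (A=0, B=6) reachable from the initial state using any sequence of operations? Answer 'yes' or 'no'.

Answer: yes

Derivation:
BFS from (A=4, B=0):
  1. empty(A) -> (A=0 B=0)
  2. fill(B) -> (A=0 B=10)
  3. pour(B -> A) -> (A=4 B=6)
  4. empty(A) -> (A=0 B=6)
Target reached → yes.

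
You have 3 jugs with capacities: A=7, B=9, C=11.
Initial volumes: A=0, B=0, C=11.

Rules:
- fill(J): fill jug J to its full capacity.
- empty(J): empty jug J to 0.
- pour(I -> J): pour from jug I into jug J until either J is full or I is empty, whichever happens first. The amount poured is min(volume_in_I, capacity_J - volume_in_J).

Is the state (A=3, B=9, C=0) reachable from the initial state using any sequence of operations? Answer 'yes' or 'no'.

Answer: yes

Derivation:
BFS from (A=0, B=0, C=11):
  1. fill(A) -> (A=7 B=0 C=11)
  2. fill(B) -> (A=7 B=9 C=11)
  3. empty(C) -> (A=7 B=9 C=0)
  4. pour(A -> C) -> (A=0 B=9 C=7)
  5. fill(A) -> (A=7 B=9 C=7)
  6. pour(A -> C) -> (A=3 B=9 C=11)
  7. empty(C) -> (A=3 B=9 C=0)
Target reached → yes.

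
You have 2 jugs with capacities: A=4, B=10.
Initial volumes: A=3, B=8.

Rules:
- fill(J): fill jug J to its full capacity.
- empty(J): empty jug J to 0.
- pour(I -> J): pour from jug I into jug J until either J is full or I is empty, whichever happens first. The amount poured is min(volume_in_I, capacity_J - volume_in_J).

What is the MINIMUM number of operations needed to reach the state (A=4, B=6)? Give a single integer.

Answer: 3

Derivation:
BFS from (A=3, B=8). One shortest path:
  1. empty(A) -> (A=0 B=8)
  2. fill(B) -> (A=0 B=10)
  3. pour(B -> A) -> (A=4 B=6)
Reached target in 3 moves.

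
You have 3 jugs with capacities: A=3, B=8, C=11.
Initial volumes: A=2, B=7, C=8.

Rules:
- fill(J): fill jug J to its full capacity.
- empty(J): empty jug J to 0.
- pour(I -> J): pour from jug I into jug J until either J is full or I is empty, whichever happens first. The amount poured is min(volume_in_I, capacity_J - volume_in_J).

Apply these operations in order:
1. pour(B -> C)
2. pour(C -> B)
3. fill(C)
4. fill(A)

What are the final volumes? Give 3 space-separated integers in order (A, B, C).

Step 1: pour(B -> C) -> (A=2 B=4 C=11)
Step 2: pour(C -> B) -> (A=2 B=8 C=7)
Step 3: fill(C) -> (A=2 B=8 C=11)
Step 4: fill(A) -> (A=3 B=8 C=11)

Answer: 3 8 11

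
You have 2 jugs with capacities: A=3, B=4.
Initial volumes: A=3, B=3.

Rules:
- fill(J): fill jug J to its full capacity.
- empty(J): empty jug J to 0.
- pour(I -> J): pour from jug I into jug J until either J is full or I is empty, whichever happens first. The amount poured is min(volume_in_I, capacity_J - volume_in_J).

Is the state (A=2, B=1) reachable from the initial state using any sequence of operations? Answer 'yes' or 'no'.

Answer: no

Derivation:
BFS explored all 14 reachable states.
Reachable set includes: (0,0), (0,1), (0,2), (0,3), (0,4), (1,0), (1,4), (2,0), (2,4), (3,0), (3,1), (3,2) ...
Target (A=2, B=1) not in reachable set → no.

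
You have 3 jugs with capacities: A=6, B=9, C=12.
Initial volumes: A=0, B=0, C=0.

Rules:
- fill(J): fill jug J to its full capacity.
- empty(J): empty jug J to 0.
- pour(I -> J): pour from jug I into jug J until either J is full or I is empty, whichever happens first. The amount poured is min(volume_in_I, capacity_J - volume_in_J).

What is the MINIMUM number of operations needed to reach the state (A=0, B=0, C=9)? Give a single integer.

Answer: 2

Derivation:
BFS from (A=0, B=0, C=0). One shortest path:
  1. fill(B) -> (A=0 B=9 C=0)
  2. pour(B -> C) -> (A=0 B=0 C=9)
Reached target in 2 moves.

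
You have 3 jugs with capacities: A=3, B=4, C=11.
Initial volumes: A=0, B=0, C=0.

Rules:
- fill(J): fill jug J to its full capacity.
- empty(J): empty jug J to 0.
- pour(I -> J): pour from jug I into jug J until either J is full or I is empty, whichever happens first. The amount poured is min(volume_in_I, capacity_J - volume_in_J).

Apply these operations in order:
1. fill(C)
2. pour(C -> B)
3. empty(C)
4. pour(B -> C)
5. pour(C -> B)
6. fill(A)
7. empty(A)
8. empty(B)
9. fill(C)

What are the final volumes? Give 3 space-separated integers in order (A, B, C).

Answer: 0 0 11

Derivation:
Step 1: fill(C) -> (A=0 B=0 C=11)
Step 2: pour(C -> B) -> (A=0 B=4 C=7)
Step 3: empty(C) -> (A=0 B=4 C=0)
Step 4: pour(B -> C) -> (A=0 B=0 C=4)
Step 5: pour(C -> B) -> (A=0 B=4 C=0)
Step 6: fill(A) -> (A=3 B=4 C=0)
Step 7: empty(A) -> (A=0 B=4 C=0)
Step 8: empty(B) -> (A=0 B=0 C=0)
Step 9: fill(C) -> (A=0 B=0 C=11)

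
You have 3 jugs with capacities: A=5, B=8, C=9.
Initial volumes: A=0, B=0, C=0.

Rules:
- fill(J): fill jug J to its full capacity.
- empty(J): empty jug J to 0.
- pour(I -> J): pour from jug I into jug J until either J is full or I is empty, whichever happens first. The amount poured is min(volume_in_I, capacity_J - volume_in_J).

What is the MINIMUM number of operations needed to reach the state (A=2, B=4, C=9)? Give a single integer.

Answer: 7

Derivation:
BFS from (A=0, B=0, C=0). One shortest path:
  1. fill(A) -> (A=5 B=0 C=0)
  2. pour(A -> B) -> (A=0 B=5 C=0)
  3. fill(A) -> (A=5 B=5 C=0)
  4. pour(A -> C) -> (A=0 B=5 C=5)
  5. fill(A) -> (A=5 B=5 C=5)
  6. pour(A -> B) -> (A=2 B=8 C=5)
  7. pour(B -> C) -> (A=2 B=4 C=9)
Reached target in 7 moves.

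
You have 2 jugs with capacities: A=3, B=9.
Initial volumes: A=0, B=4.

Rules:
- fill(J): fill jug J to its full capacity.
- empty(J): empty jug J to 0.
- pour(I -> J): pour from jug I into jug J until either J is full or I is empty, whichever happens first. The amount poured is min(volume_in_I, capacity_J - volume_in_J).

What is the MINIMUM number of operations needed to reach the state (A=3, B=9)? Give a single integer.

Answer: 2

Derivation:
BFS from (A=0, B=4). One shortest path:
  1. fill(A) -> (A=3 B=4)
  2. fill(B) -> (A=3 B=9)
Reached target in 2 moves.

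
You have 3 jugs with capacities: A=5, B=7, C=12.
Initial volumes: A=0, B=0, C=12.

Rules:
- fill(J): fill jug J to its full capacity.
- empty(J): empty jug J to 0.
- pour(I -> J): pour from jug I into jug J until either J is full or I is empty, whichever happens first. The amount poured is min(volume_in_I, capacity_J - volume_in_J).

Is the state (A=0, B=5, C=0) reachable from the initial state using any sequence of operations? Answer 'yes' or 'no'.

Answer: yes

Derivation:
BFS from (A=0, B=0, C=12):
  1. fill(A) -> (A=5 B=0 C=12)
  2. empty(C) -> (A=5 B=0 C=0)
  3. pour(A -> B) -> (A=0 B=5 C=0)
Target reached → yes.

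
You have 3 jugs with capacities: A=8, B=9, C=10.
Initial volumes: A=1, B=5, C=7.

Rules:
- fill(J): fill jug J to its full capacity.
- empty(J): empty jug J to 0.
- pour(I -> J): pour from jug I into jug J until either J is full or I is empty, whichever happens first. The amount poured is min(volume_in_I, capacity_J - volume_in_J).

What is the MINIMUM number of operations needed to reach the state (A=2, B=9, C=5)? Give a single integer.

BFS from (A=1, B=5, C=7). One shortest path:
  1. empty(A) -> (A=0 B=5 C=7)
  2. fill(C) -> (A=0 B=5 C=10)
  3. pour(C -> A) -> (A=8 B=5 C=2)
  4. empty(A) -> (A=0 B=5 C=2)
  5. pour(C -> A) -> (A=2 B=5 C=0)
  6. pour(B -> C) -> (A=2 B=0 C=5)
  7. fill(B) -> (A=2 B=9 C=5)
Reached target in 7 moves.

Answer: 7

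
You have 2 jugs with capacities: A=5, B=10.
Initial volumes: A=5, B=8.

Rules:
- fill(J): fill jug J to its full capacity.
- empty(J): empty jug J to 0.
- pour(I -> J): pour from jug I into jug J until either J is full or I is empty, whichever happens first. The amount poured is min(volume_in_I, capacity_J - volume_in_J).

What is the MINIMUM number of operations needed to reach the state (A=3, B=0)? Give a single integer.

BFS from (A=5, B=8). One shortest path:
  1. pour(A -> B) -> (A=3 B=10)
  2. empty(B) -> (A=3 B=0)
Reached target in 2 moves.

Answer: 2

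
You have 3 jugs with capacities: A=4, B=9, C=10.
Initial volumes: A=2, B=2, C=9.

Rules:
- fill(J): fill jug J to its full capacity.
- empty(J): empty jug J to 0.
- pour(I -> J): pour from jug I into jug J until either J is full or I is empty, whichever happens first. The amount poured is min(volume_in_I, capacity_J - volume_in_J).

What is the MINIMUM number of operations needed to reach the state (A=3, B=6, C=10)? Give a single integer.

BFS from (A=2, B=2, C=9). One shortest path:
  1. fill(A) -> (A=4 B=2 C=9)
  2. pour(A -> B) -> (A=0 B=6 C=9)
  3. fill(A) -> (A=4 B=6 C=9)
  4. pour(A -> C) -> (A=3 B=6 C=10)
Reached target in 4 moves.

Answer: 4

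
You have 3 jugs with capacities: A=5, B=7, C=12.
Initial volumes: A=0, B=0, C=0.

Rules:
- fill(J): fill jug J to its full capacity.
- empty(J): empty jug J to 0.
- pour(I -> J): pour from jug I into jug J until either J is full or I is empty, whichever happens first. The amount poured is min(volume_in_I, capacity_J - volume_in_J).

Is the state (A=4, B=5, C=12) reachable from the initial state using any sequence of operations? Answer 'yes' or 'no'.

Answer: yes

Derivation:
BFS from (A=0, B=0, C=0):
  1. fill(B) -> (A=0 B=7 C=0)
  2. pour(B -> A) -> (A=5 B=2 C=0)
  3. empty(A) -> (A=0 B=2 C=0)
  4. pour(B -> A) -> (A=2 B=0 C=0)
  5. fill(B) -> (A=2 B=7 C=0)
  6. pour(B -> A) -> (A=5 B=4 C=0)
  7. pour(A -> C) -> (A=0 B=4 C=5)
  8. pour(B -> A) -> (A=4 B=0 C=5)
  9. pour(C -> B) -> (A=4 B=5 C=0)
  10. fill(C) -> (A=4 B=5 C=12)
Target reached → yes.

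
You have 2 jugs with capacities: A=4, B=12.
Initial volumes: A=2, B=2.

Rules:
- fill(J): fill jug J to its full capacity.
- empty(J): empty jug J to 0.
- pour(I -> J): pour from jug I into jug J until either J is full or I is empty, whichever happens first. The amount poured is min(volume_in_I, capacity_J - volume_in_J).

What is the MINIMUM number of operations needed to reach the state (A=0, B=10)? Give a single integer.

BFS from (A=2, B=2). One shortest path:
  1. fill(B) -> (A=2 B=12)
  2. pour(B -> A) -> (A=4 B=10)
  3. empty(A) -> (A=0 B=10)
Reached target in 3 moves.

Answer: 3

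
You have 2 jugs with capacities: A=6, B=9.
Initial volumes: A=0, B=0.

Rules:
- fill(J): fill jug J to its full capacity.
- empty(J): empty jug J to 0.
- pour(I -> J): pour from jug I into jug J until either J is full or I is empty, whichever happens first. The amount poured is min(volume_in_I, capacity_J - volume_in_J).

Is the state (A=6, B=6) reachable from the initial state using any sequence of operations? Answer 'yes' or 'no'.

Answer: yes

Derivation:
BFS from (A=0, B=0):
  1. fill(A) -> (A=6 B=0)
  2. pour(A -> B) -> (A=0 B=6)
  3. fill(A) -> (A=6 B=6)
Target reached → yes.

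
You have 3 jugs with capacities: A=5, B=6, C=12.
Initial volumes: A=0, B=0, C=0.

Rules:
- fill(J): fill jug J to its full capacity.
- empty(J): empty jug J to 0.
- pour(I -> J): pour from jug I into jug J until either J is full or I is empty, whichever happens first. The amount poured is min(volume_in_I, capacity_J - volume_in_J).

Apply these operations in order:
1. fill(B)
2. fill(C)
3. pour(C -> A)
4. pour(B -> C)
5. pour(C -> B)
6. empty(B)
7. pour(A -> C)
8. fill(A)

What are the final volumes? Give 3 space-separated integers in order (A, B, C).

Answer: 5 0 12

Derivation:
Step 1: fill(B) -> (A=0 B=6 C=0)
Step 2: fill(C) -> (A=0 B=6 C=12)
Step 3: pour(C -> A) -> (A=5 B=6 C=7)
Step 4: pour(B -> C) -> (A=5 B=1 C=12)
Step 5: pour(C -> B) -> (A=5 B=6 C=7)
Step 6: empty(B) -> (A=5 B=0 C=7)
Step 7: pour(A -> C) -> (A=0 B=0 C=12)
Step 8: fill(A) -> (A=5 B=0 C=12)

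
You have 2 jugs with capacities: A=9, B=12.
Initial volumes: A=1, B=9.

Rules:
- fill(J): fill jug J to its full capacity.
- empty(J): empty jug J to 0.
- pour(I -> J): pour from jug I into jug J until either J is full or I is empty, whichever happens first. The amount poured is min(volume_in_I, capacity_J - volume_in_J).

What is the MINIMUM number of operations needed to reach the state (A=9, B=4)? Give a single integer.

BFS from (A=1, B=9). One shortest path:
  1. fill(B) -> (A=1 B=12)
  2. pour(B -> A) -> (A=9 B=4)
Reached target in 2 moves.

Answer: 2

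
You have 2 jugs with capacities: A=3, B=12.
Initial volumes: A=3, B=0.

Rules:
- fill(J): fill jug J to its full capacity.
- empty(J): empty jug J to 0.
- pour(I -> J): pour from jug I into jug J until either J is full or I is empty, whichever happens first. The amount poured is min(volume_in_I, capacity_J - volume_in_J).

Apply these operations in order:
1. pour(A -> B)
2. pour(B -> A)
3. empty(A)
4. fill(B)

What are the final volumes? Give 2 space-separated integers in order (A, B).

Step 1: pour(A -> B) -> (A=0 B=3)
Step 2: pour(B -> A) -> (A=3 B=0)
Step 3: empty(A) -> (A=0 B=0)
Step 4: fill(B) -> (A=0 B=12)

Answer: 0 12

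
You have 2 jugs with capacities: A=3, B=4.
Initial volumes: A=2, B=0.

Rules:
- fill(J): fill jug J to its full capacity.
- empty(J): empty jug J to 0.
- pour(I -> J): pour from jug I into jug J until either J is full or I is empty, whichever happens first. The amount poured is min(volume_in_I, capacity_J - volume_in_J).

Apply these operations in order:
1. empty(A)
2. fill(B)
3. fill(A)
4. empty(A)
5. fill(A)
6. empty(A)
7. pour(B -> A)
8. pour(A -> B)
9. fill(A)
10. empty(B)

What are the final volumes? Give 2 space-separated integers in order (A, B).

Answer: 3 0

Derivation:
Step 1: empty(A) -> (A=0 B=0)
Step 2: fill(B) -> (A=0 B=4)
Step 3: fill(A) -> (A=3 B=4)
Step 4: empty(A) -> (A=0 B=4)
Step 5: fill(A) -> (A=3 B=4)
Step 6: empty(A) -> (A=0 B=4)
Step 7: pour(B -> A) -> (A=3 B=1)
Step 8: pour(A -> B) -> (A=0 B=4)
Step 9: fill(A) -> (A=3 B=4)
Step 10: empty(B) -> (A=3 B=0)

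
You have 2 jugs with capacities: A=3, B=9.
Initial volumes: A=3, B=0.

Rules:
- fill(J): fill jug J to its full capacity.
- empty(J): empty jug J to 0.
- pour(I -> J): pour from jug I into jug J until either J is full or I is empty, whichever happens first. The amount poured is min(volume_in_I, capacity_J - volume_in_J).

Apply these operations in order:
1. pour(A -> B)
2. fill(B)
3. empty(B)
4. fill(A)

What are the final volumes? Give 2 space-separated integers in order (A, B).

Answer: 3 0

Derivation:
Step 1: pour(A -> B) -> (A=0 B=3)
Step 2: fill(B) -> (A=0 B=9)
Step 3: empty(B) -> (A=0 B=0)
Step 4: fill(A) -> (A=3 B=0)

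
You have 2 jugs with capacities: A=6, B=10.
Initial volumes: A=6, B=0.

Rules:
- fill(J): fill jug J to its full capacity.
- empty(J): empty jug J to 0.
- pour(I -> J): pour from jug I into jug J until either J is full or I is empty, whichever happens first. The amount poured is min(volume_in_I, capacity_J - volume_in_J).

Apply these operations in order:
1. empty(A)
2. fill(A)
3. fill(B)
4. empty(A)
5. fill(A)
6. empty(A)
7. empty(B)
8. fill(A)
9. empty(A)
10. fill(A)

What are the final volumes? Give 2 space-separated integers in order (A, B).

Step 1: empty(A) -> (A=0 B=0)
Step 2: fill(A) -> (A=6 B=0)
Step 3: fill(B) -> (A=6 B=10)
Step 4: empty(A) -> (A=0 B=10)
Step 5: fill(A) -> (A=6 B=10)
Step 6: empty(A) -> (A=0 B=10)
Step 7: empty(B) -> (A=0 B=0)
Step 8: fill(A) -> (A=6 B=0)
Step 9: empty(A) -> (A=0 B=0)
Step 10: fill(A) -> (A=6 B=0)

Answer: 6 0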